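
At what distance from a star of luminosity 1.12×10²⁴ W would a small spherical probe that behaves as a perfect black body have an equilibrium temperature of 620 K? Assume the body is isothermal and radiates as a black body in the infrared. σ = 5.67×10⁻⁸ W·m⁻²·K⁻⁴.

d ≈ 1.63×10⁹ m

For an isothermal black-emitting sphere, (1−a)S·πr² = σ·4πr²·T⁴ ⇒ S = 4σT⁴/(1−a).
S = 4·5.67×10⁻⁸·(620)⁴/1.00 = 33510 W/m².
Flux falls as S = L/(4πd²), so d = √(L/(4πS)) = √(1.12×10²⁴/(4π·33510)).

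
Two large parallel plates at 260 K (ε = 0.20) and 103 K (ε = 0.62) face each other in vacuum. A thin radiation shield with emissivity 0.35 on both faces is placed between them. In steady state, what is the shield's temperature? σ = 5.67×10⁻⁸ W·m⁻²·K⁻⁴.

In steady state the net flux on the hot side equals that on the cold side.
σ(T₁⁴−T_s⁴)/D₁ = σ(T_s⁴−T₂⁴)/D₂, with D₁ = 1/ε₁+1/ε_s−1 = 6.857, D₂ = 1/ε_s+1/ε₂−1 = 3.470.
Solve for T_s⁴: T_s⁴ = (D₂·T₁⁴ + D₁·T₂⁴)/(D₁+D₂) = 1.610×10⁹ K⁴.

T_s ≈ 200 K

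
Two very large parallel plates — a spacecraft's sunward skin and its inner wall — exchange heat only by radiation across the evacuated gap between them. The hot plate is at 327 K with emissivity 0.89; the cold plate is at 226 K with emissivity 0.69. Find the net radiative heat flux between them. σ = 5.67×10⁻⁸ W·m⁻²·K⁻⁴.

For two infinite grey parallel plates, q = σ(T₁⁴ − T₂⁴)/(1/ε₁ + 1/ε₂ − 1).
T₁⁴ − T₂⁴ = 1.143×10¹⁰ − 2.609×10⁹ = 8.825×10⁹ K⁴.
1/ε₁ + 1/ε₂ − 1 = 1.124 + 1.449 − 1 = 1.573.
q = 5.67×10⁻⁸ × 8.825×10⁹ / 1.573.

q ≈ 318 W/m²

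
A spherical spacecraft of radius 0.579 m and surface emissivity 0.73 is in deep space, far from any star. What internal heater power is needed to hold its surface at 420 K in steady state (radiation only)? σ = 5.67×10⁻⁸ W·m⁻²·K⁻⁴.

P ≈ 5430 W

P = εσ·4πr²·T⁴.
4πr² = 4.213 m²; T⁴ = 3.112×10¹⁰ K⁴.
P = 0.73·5.67×10⁻⁸·4.213·3.112×10¹⁰.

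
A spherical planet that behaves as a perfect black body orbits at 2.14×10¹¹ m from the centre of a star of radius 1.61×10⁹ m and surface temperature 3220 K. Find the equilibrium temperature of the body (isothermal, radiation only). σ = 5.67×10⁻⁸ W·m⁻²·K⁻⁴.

T ≈ 197 K

The star's surface emits σT_*⁴; at distance d the flux is S = σT_*⁴(R_*/d)².
S = 5.67×10⁻⁸·(3220)⁴·(1.61×10⁹/2.14×10¹¹)² = 345.0 W/m².
For an isothermal sphere T⁴ = (1−a)S/(4σ) = 1.521×10⁹ K⁴.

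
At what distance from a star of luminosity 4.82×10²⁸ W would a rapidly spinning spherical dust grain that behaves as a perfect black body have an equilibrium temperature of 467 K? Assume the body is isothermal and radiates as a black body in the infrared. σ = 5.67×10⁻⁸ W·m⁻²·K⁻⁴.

For an isothermal black-emitting sphere, (1−a)S·πr² = σ·4πr²·T⁴ ⇒ S = 4σT⁴/(1−a).
S = 4·5.67×10⁻⁸·(467)⁴/1.00 = 10790 W/m².
Flux falls as S = L/(4πd²), so d = √(L/(4πS)) = √(4.82×10²⁸/(4π·10790)).

d ≈ 5.96×10¹¹ m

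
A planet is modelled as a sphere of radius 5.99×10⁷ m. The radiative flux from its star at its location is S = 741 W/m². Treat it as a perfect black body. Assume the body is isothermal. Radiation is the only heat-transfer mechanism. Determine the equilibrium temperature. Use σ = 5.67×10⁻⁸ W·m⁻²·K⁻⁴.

T ≈ 239 K

At equilibrium, absorbed power = emitted power.
Absorbing cross-section = πr² = 1.127×10¹⁶ m²; emitting surface = 4πr² = 4.509×10¹⁶ m² (ratio 4).
S·A_cross = εσ·A_surf·T⁴  ⇒  T⁴ = S/(4σ).
T⁴ = 1.00·741/(4·5.67×10⁻⁸) = 3.267×10⁹ K⁴.
T = (3.267×10⁹)^(1/4).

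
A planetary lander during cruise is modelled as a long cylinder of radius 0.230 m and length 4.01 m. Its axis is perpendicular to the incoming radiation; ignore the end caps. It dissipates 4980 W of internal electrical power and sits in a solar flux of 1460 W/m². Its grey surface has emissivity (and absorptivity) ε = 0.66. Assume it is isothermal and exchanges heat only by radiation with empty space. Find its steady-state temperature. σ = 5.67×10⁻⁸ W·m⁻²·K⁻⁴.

T ≈ 420 K

At steady state, absorbed solar power + internal power = radiated power.
Absorbed: α·S·A_cross = 0.66·1460·1.845 = 1777 W (cross-section 2rL).
Total input = 1777 + 4980 = 6757 W.
Radiated: εσ·A_surf·T⁴ with A_surf = 2πrL = 5.795 m².
T⁴ = 6757/(0.66·5.67×10⁻⁸·5.795) = 3.116×10¹⁰ K⁴.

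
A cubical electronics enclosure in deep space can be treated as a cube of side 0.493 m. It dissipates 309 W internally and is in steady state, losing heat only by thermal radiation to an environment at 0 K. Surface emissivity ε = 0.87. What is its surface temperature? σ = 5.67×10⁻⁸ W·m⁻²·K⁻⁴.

T ≈ 256 K

Steady state: internal power = radiated power, P = εσA T⁴.
Radiating area A = 6L² = 1.458 m².
T⁴ = P/(εσA) = 309/(0.87·5.67×10⁻⁸·1.458) = 4.295×10⁹ K⁴.
T = (4.295×10⁹)^(1/4).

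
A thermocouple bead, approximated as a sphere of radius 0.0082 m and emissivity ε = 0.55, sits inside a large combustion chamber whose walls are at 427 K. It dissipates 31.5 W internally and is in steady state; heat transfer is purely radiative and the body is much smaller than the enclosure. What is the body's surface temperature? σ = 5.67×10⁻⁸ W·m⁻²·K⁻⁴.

T ≈ 1050 K

For a small grey body in a large enclosure, net radiated power = εσA(T⁴ − T_w⁴).
Steady state: P = εσA(T⁴ − T_w⁴) with A = 4πr² = 8.450×10⁻⁴ m².
T⁴ = P/(εσA) + T_w⁴ = 31.5/(0.55·5.67×10⁻⁸·8.450×10⁻⁴) + (427)⁴
    = 1.195×10¹² + 3.324×10¹⁰ = 1.229×10¹² K⁴.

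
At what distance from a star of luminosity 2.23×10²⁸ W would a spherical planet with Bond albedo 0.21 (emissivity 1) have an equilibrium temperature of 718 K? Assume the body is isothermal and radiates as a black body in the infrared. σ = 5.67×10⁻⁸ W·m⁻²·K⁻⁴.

For an isothermal black-emitting sphere, (1−a)S·πr² = σ·4πr²·T⁴ ⇒ S = 4σT⁴/(1−a).
S = 4·5.67×10⁻⁸·(718)⁴/0.790 = 76300 W/m².
Flux falls as S = L/(4πd²), so d = √(L/(4πS)) = √(2.23×10²⁸/(4π·76300)).

d ≈ 1.53×10¹¹ m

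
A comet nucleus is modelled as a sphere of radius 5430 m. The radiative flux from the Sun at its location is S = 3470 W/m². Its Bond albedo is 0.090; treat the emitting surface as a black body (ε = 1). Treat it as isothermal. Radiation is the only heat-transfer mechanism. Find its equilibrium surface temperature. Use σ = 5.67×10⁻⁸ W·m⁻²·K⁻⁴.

At equilibrium, absorbed power = emitted power.
Absorbing cross-section = πr² = 9.263×10⁷ m²; emitting surface = 4πr² = 3.705×10⁸ m² (ratio 4).
(1−a)S·A_cross = εσ·A_surf·T⁴  ⇒  T⁴ = (1−a)S/(4σ).
T⁴ = 0.910·3470/(4·5.67×10⁻⁸) = 1.392×10¹⁰ K⁴.
T = (1.392×10¹⁰)^(1/4).

T ≈ 344 K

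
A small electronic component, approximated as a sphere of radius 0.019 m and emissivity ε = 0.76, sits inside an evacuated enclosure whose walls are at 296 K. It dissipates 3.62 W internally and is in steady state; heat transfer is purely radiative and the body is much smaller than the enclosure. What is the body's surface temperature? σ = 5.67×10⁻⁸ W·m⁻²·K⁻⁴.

For a small grey body in a large enclosure, net radiated power = εσA(T⁴ − T_w⁴).
Steady state: P = εσA(T⁴ − T_w⁴) with A = 4πr² = 0.004536 m².
T⁴ = P/(εσA) + T_w⁴ = 3.62/(0.76·5.67×10⁻⁸·0.004536) + (296)⁴
    = 1.852×10¹⁰ + 7.677×10⁹ = 2.619×10¹⁰ K⁴.

T ≈ 402 K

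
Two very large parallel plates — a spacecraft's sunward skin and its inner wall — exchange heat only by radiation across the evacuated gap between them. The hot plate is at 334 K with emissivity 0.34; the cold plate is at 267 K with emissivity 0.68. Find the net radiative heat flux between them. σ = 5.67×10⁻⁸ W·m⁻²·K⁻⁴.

q ≈ 122 W/m²

For two infinite grey parallel plates, q = σ(T₁⁴ − T₂⁴)/(1/ε₁ + 1/ε₂ − 1).
T₁⁴ − T₂⁴ = 1.244×10¹⁰ − 5.082×10⁹ = 7.363×10⁹ K⁴.
1/ε₁ + 1/ε₂ − 1 = 2.941 + 1.471 − 1 = 3.412.
q = 5.67×10⁻⁸ × 7.363×10⁹ / 3.412.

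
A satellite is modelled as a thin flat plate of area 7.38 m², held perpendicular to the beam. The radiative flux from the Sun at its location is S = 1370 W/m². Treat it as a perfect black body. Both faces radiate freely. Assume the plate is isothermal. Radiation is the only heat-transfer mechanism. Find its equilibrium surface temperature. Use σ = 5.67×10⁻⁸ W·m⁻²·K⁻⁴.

T ≈ 332 K

At equilibrium, absorbed power = emitted power.
Absorbing cross-section = A = 7.380 m²; emitting surface = 2A = 14.76 m² (ratio 2).
S·A_cross = εσ·A_surf·T⁴  ⇒  T⁴ = S/(2σ).
T⁴ = 1.00·1370/(2·5.67×10⁻⁸) = 1.208×10¹⁰ K⁴.
T = (1.208×10¹⁰)^(1/4).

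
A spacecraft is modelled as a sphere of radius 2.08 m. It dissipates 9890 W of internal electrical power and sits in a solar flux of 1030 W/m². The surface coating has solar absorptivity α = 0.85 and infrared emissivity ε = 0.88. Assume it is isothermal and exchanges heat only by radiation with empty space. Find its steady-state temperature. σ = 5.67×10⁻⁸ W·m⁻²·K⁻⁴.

At steady state, absorbed solar power + internal power = radiated power.
Absorbed: α·S·A_cross = 0.85·1030·13.59 = 11900 W (cross-section πr²).
Total input = 11900 + 9890 = 21790 W.
Radiated: εσ·A_surf·T⁴ with A_surf = 4πr² = 54.37 m².
T⁴ = 21790/(0.88·5.67×10⁻⁸·54.37) = 8.032×10⁹ K⁴.

T ≈ 299 K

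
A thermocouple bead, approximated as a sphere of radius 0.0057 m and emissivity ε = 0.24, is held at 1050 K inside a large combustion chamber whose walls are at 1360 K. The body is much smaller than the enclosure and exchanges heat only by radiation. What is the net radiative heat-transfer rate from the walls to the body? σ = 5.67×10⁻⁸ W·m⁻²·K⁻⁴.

P_net ≈ 12.3 W

For a small grey body in a large enclosure: P_net = εσA(T_body⁴ − T_wall⁴).
A = 4πr² = 4.083×10⁻⁴ m²; T_body⁴ − T_wall⁴ = 1.216×10¹² − 3.421×10¹² = -2.206×10¹² K⁴.
|P_net| = 0.24·5.67×10⁻⁸·4.083×10⁻⁴·2.206×10¹².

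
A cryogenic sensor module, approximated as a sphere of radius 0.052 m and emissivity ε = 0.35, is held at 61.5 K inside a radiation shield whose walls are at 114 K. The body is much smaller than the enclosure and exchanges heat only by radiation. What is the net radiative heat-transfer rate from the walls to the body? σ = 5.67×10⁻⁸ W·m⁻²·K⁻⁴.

P_net ≈ 0.104 W

For a small grey body in a large enclosure: P_net = εσA(T_body⁴ − T_wall⁴).
A = 4πr² = 0.03398 m²; T_body⁴ − T_wall⁴ = 1.431×10⁷ − 1.689×10⁸ = -1.546×10⁸ K⁴.
|P_net| = 0.35·5.67×10⁻⁸·0.03398·1.546×10⁸.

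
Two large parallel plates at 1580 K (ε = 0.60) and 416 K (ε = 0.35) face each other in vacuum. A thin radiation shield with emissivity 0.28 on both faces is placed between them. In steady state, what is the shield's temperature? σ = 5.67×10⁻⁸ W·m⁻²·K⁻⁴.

T_s ≈ 1370 K

In steady state the net flux on the hot side equals that on the cold side.
σ(T₁⁴−T_s⁴)/D₁ = σ(T_s⁴−T₂⁴)/D₂, with D₁ = 1/ε₁+1/ε_s−1 = 4.238, D₂ = 1/ε_s+1/ε₂−1 = 5.429.
Solve for T_s⁴: T_s⁴ = (D₂·T₁⁴ + D₁·T₂⁴)/(D₁+D₂) = 3.513×10¹² K⁴.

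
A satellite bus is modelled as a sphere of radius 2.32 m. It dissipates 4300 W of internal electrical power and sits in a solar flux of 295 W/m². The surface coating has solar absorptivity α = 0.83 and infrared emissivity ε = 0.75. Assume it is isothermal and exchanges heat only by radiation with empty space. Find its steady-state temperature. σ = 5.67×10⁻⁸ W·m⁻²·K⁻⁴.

T ≈ 233 K

At steady state, absorbed solar power + internal power = radiated power.
Absorbed: α·S·A_cross = 0.83·295·16.91 = 4140 W (cross-section πr²).
Total input = 4140 + 4300 = 8440 W.
Radiated: εσ·A_surf·T⁴ with A_surf = 4πr² = 67.64 m².
T⁴ = 8440/(0.75·5.67×10⁻⁸·67.64) = 2.934×10⁹ K⁴.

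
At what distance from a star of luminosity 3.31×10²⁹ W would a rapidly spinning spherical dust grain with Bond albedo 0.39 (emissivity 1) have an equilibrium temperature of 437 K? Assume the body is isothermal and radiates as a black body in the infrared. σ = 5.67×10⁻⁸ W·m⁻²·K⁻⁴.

d ≈ 1.39×10¹² m

For an isothermal black-emitting sphere, (1−a)S·πr² = σ·4πr²·T⁴ ⇒ S = 4σT⁴/(1−a).
S = 4·5.67×10⁻⁸·(437)⁴/0.610 = 13560 W/m².
Flux falls as S = L/(4πd²), so d = √(L/(4πS)) = √(3.31×10²⁹/(4π·13560)).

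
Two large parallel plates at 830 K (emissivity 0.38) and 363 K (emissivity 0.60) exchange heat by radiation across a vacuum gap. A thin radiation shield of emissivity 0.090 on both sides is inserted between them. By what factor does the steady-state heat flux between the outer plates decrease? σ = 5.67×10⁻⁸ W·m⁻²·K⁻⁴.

Without shield: q₀ = σΔ(T⁴)/(1/ε₁+1/ε₂−1) with denominator 3.298.
With shield the two gaps are in series; the resistances add: (1/ε₁+1/ε_s−1)+(1/ε_s+1/ε₂−1) = 12.74+11.78 = 24.52.
Heat-flux ratio q₀/q = 24.52/3.298.

factor ≈ 7.43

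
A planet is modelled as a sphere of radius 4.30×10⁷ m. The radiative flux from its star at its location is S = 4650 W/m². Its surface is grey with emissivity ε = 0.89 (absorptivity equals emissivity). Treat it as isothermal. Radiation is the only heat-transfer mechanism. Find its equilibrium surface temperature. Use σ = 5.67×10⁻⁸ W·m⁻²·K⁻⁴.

T ≈ 378 K

At equilibrium, absorbed power = emitted power.
Absorbing cross-section = πr² = 5.809×10¹⁵ m²; emitting surface = 4πr² = 2.324×10¹⁶ m² (ratio 4).
εS·A_cross = εσ·A_surf·T⁴  ⇒  T⁴ = S/(4σ)   (ε cancels).
T⁴ = 4650/(4·5.67×10⁻⁸) = 2.050×10¹⁰ K⁴.
T = (2.050×10¹⁰)^(1/4).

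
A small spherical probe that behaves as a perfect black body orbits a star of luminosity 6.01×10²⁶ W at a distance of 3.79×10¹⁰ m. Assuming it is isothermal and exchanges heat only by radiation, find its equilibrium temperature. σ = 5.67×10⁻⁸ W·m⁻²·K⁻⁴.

First find the stellar flux at distance d: S = L/(4πd²) = 6.01×10²⁶/(4π·(3.79×10¹⁰)²) = 33300 W/m².
For an isothermal sphere, absorbed (1−a)S·πr² = emitted σ·4πr²·T⁴, so T⁴ = (1−a)S/(4σ).
T⁴ = 1.00·33300/(4·5.67×10⁻⁸) = 1.468×10¹¹ K⁴.

T ≈ 619 K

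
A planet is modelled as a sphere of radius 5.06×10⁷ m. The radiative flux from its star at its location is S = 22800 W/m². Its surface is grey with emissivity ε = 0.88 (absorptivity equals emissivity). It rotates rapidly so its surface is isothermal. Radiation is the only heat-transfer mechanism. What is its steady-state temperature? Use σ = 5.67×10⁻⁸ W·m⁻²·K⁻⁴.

T ≈ 563 K

At equilibrium, absorbed power = emitted power.
Absorbing cross-section = πr² = 8.044×10¹⁵ m²; emitting surface = 4πr² = 3.217×10¹⁶ m² (ratio 4).
εS·A_cross = εσ·A_surf·T⁴  ⇒  T⁴ = S/(4σ)   (ε cancels).
T⁴ = 22800/(4·5.67×10⁻⁸) = 1.005×10¹¹ K⁴.
T = (1.005×10¹¹)^(1/4).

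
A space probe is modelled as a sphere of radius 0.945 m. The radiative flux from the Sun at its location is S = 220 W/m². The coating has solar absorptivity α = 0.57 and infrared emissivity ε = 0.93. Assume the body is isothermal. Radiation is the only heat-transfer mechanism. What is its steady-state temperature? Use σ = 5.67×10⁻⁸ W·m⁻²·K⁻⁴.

T ≈ 156 K

At equilibrium, absorbed power = emitted power.
Absorbing cross-section = πr² = 2.806 m²; emitting surface = 4πr² = 11.22 m² (ratio 4).
αS·A_cross = εσ·A_surf·T⁴  ⇒  T⁴ = αS/(ε·4σ).
T⁴ = 0.570·220/(0.93·4·5.67×10⁻⁸) = 5.945×10⁸ K⁴.
T = (5.945×10⁸)^(1/4).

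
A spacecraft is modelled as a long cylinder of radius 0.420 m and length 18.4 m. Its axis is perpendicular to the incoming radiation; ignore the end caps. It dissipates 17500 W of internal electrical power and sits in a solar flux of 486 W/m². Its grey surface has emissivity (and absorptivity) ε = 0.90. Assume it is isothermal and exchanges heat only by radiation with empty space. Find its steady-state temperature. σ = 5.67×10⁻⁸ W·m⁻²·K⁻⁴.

T ≈ 315 K

At steady state, absorbed solar power + internal power = radiated power.
Absorbed: α·S·A_cross = 0.90·486·15.46 = 6760 W (cross-section 2rL).
Total input = 6760 + 17500 = 24260 W.
Radiated: εσ·A_surf·T⁴ with A_surf = 2πrL = 48.56 m².
T⁴ = 24260/(0.90·5.67×10⁻⁸·48.56) = 9.791×10⁹ K⁴.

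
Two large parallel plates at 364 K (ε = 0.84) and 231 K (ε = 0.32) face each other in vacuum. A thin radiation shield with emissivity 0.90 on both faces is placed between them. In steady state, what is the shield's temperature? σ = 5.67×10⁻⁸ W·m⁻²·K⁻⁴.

In steady state the net flux on the hot side equals that on the cold side.
σ(T₁⁴−T_s⁴)/D₁ = σ(T_s⁴−T₂⁴)/D₂, with D₁ = 1/ε₁+1/ε_s−1 = 1.302, D₂ = 1/ε_s+1/ε₂−1 = 3.236.
Solve for T_s⁴: T_s⁴ = (D₂·T₁⁴ + D₁·T₂⁴)/(D₁+D₂) = 1.334×10¹⁰ K⁴.

T_s ≈ 340 K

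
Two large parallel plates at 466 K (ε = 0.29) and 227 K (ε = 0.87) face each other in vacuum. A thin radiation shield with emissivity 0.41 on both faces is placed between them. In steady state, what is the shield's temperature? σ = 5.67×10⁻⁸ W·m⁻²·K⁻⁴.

T_s ≈ 367 K

In steady state the net flux on the hot side equals that on the cold side.
σ(T₁⁴−T_s⁴)/D₁ = σ(T_s⁴−T₂⁴)/D₂, with D₁ = 1/ε₁+1/ε_s−1 = 4.887, D₂ = 1/ε_s+1/ε₂−1 = 2.588.
Solve for T_s⁴: T_s⁴ = (D₂·T₁⁴ + D₁·T₂⁴)/(D₁+D₂) = 1.806×10¹⁰ K⁴.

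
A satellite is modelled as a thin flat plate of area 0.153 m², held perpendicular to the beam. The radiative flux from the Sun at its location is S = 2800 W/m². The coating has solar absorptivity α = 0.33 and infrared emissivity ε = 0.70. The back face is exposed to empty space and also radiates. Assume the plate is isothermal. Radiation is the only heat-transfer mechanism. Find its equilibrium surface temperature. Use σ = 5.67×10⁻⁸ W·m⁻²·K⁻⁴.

At equilibrium, absorbed power = emitted power.
Absorbing cross-section = A = 0.1530 m²; emitting surface = 2A = 0.3060 m² (ratio 2).
αS·A_cross = εσ·A_surf·T⁴  ⇒  T⁴ = αS/(ε·2σ).
T⁴ = 0.330·2800/(0.70·2·5.67×10⁻⁸) = 1.164×10¹⁰ K⁴.
T = (1.164×10¹⁰)^(1/4).

T ≈ 328 K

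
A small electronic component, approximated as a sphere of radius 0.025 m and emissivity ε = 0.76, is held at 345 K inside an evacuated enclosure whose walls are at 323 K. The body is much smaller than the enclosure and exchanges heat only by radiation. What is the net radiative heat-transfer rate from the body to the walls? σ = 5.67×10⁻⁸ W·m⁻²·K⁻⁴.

P_net ≈ 1.11 W

For a small grey body in a large enclosure: P_net = εσA(T_body⁴ − T_wall⁴).
A = 4πr² = 0.007854 m²; T_body⁴ − T_wall⁴ = 1.417×10¹⁰ − 1.088×10¹⁰ = 3.282×10⁹ K⁴.
|P_net| = 0.76·5.67×10⁻⁸·0.007854·3.282×10⁹.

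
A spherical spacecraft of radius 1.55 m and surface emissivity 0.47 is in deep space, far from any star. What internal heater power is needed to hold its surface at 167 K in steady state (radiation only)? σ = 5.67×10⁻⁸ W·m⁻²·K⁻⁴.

P = εσ·4πr²·T⁴.
4πr² = 30.19 m²; T⁴ = 7.778×10⁸ K⁴.
P = 0.47·5.67×10⁻⁸·30.19·7.778×10⁸.

P ≈ 626 W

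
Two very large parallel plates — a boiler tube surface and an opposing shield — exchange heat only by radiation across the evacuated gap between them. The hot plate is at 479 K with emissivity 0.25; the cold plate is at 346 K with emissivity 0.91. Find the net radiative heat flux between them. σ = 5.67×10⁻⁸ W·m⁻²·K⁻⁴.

For two infinite grey parallel plates, q = σ(T₁⁴ − T₂⁴)/(1/ε₁ + 1/ε₂ − 1).
T₁⁴ − T₂⁴ = 5.264×10¹⁰ − 1.433×10¹⁰ = 3.831×10¹⁰ K⁴.
1/ε₁ + 1/ε₂ − 1 = 4.000 + 1.099 − 1 = 4.099.
q = 5.67×10⁻⁸ × 3.831×10¹⁰ / 4.099.

q ≈ 530 W/m²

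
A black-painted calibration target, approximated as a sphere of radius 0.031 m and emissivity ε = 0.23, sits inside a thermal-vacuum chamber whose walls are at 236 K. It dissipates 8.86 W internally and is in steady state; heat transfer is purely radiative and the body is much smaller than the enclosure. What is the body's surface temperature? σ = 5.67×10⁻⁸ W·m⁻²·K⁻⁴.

T ≈ 494 K

For a small grey body in a large enclosure, net radiated power = εσA(T⁴ − T_w⁴).
Steady state: P = εσA(T⁴ − T_w⁴) with A = 4πr² = 0.01208 m².
T⁴ = P/(εσA) + T_w⁴ = 8.86/(0.23·5.67×10⁻⁸·0.01208) + (236)⁴
    = 5.626×10¹⁰ + 3.102×10⁹ = 5.936×10¹⁰ K⁴.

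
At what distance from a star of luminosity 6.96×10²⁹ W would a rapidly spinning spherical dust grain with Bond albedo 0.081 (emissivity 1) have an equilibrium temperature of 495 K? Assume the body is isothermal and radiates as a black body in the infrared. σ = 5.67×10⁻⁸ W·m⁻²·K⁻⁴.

For an isothermal black-emitting sphere, (1−a)S·πr² = σ·4πr²·T⁴ ⇒ S = 4σT⁴/(1−a).
S = 4·5.67×10⁻⁸·(495)⁴/0.919 = 14820 W/m².
Flux falls as S = L/(4πd²), so d = √(L/(4πS)) = √(6.96×10²⁹/(4π·14820)).

d ≈ 1.93×10¹² m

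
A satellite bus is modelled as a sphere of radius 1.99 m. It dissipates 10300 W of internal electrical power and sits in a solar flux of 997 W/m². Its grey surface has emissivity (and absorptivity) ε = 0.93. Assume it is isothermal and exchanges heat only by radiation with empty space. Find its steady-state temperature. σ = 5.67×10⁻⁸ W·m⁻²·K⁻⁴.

T ≈ 302 K

At steady state, absorbed solar power + internal power = radiated power.
Absorbed: α·S·A_cross = 0.93·997·12.44 = 11540 W (cross-section πr²).
Total input = 11540 + 10300 = 21840 W.
Radiated: εσ·A_surf·T⁴ with A_surf = 4πr² = 49.76 m².
T⁴ = 21840/(0.93·5.67×10⁻⁸·49.76) = 8.321×10⁹ K⁴.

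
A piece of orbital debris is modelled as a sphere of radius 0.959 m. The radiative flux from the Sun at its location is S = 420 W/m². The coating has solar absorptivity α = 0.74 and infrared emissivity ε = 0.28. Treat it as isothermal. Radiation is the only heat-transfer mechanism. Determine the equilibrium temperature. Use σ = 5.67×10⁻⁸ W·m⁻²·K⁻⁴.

At equilibrium, absorbed power = emitted power.
Absorbing cross-section = πr² = 2.889 m²; emitting surface = 4πr² = 11.56 m² (ratio 4).
αS·A_cross = εσ·A_surf·T⁴  ⇒  T⁴ = αS/(ε·4σ).
T⁴ = 0.740·420/(0.28·4·5.67×10⁻⁸) = 4.894×10⁹ K⁴.
T = (4.894×10⁹)^(1/4).

T ≈ 264 K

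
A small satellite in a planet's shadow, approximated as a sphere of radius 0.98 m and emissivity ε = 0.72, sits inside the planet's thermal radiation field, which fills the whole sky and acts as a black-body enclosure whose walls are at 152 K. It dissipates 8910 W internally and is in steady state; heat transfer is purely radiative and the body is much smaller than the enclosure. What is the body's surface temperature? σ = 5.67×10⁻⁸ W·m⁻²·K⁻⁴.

T ≈ 369 K

For a small grey body in a large enclosure, net radiated power = εσA(T⁴ − T_w⁴).
Steady state: P = εσA(T⁴ − T_w⁴) with A = 4πr² = 12.07 m².
T⁴ = P/(εσA) + T_w⁴ = 8910/(0.72·5.67×10⁻⁸·12.07) + (152)⁴
    = 1.808×10¹⁰ + 5.338×10⁸ = 1.862×10¹⁰ K⁴.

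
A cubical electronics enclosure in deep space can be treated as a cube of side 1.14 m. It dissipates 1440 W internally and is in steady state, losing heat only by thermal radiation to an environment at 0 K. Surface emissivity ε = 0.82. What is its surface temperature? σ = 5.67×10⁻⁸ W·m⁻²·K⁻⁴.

Steady state: internal power = radiated power, P = εσA T⁴.
Radiating area A = 6L² = 7.798 m².
T⁴ = P/(εσA) = 1440/(0.82·5.67×10⁻⁸·7.798) = 3.972×10⁹ K⁴.
T = (3.972×10⁹)^(1/4).

T ≈ 251 K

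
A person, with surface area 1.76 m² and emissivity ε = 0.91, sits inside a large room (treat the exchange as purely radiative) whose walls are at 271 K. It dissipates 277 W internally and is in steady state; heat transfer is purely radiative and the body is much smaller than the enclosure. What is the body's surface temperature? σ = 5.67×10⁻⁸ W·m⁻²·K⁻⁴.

T ≈ 303 K

For a small grey body in a large enclosure, net radiated power = εσA(T⁴ − T_w⁴).
Steady state: P = εσA(T⁴ − T_w⁴) with A = 1.76 m².
T⁴ = P/(εσA) + T_w⁴ = 277/(0.91·5.67×10⁻⁸·1.760) + (271)⁴
    = 3.050×10⁹ + 5.394×10⁹ = 8.444×10⁹ K⁴.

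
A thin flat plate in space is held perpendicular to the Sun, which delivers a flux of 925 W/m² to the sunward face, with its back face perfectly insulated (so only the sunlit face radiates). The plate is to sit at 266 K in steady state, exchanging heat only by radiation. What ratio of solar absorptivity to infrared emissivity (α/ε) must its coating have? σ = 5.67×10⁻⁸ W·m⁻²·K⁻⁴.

α/ε ≈ 0.307

Balance: αS·A = εσ·1A·T⁴ ⇒ α/ε = σT⁴/S.
α/ε = 5.67×10⁻⁸·(266)⁴/925 = 5.67×10⁻⁸·5.006×10⁹/925.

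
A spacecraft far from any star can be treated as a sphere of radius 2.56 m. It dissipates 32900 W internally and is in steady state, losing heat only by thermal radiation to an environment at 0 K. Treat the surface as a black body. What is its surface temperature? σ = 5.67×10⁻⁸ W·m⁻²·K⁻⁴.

T ≈ 290 K

Steady state: internal power = radiated power, P = εσA T⁴.
Radiating area A = 4πr² = 82.35 m².
T⁴ = P/(εσA) = 32900/(1.0·5.67×10⁻⁸·82.35) = 7.046×10⁹ K⁴.
T = (7.046×10⁹)^(1/4).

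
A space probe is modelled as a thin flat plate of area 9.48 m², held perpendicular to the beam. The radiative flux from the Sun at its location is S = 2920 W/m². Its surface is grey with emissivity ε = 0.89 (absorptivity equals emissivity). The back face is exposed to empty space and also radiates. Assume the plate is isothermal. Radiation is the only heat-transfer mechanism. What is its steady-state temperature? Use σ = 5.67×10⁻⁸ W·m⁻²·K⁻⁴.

At equilibrium, absorbed power = emitted power.
Absorbing cross-section = A = 9.480 m²; emitting surface = 2A = 18.96 m² (ratio 2).
εS·A_cross = εσ·A_surf·T⁴  ⇒  T⁴ = S/(2σ)   (ε cancels).
T⁴ = 2920/(2·5.67×10⁻⁸) = 2.575×10¹⁰ K⁴.
T = (2.575×10¹⁰)^(1/4).

T ≈ 401 K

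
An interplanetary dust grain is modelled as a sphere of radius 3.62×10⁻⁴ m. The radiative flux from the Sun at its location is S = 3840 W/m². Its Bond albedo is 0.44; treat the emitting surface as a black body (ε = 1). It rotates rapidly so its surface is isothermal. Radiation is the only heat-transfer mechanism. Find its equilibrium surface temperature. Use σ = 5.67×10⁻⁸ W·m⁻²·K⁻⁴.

T ≈ 312 K

At equilibrium, absorbed power = emitted power.
Absorbing cross-section = πr² = 4.117×10⁻⁷ m²; emitting surface = 4πr² = 1.647×10⁻⁶ m² (ratio 4).
(1−a)S·A_cross = εσ·A_surf·T⁴  ⇒  T⁴ = (1−a)S/(4σ).
T⁴ = 0.560·3840/(4·5.67×10⁻⁸) = 9.481×10⁹ K⁴.
T = (9.481×10⁹)^(1/4).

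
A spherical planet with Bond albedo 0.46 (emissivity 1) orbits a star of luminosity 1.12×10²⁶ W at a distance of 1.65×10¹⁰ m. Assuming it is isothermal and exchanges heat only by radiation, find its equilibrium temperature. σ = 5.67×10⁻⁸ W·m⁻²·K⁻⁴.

First find the stellar flux at distance d: S = L/(4πd²) = 1.12×10²⁶/(4π·(1.65×10¹⁰)²) = 32740 W/m².
For an isothermal sphere, absorbed (1−a)S·πr² = emitted σ·4πr²·T⁴, so T⁴ = (1−a)S/(4σ).
T⁴ = 0.540·32740/(4·5.67×10⁻⁸) = 7.795×10¹⁰ K⁴.

T ≈ 528 K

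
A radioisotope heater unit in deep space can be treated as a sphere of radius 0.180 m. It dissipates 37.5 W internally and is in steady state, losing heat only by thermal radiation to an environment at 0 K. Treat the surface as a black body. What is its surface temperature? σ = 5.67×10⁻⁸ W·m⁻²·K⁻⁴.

T ≈ 201 K

Steady state: internal power = radiated power, P = εσA T⁴.
Radiating area A = 4πr² = 0.4072 m².
T⁴ = P/(εσA) = 37.5/(1.0·5.67×10⁻⁸·0.4072) = 1.624×10⁹ K⁴.
T = (1.624×10⁹)^(1/4).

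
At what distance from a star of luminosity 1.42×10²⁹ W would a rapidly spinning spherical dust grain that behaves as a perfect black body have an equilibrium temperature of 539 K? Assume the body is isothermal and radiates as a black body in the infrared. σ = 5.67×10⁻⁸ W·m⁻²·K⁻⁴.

d ≈ 7.68×10¹¹ m

For an isothermal black-emitting sphere, (1−a)S·πr² = σ·4πr²·T⁴ ⇒ S = 4σT⁴/(1−a).
S = 4·5.67×10⁻⁸·(539)⁴/1.00 = 19140 W/m².
Flux falls as S = L/(4πd²), so d = √(L/(4πS)) = √(1.42×10²⁹/(4π·19140)).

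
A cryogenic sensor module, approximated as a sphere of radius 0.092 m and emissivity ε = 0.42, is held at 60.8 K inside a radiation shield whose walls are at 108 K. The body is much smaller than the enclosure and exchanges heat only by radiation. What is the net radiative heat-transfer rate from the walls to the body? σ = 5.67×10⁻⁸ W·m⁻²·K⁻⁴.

P_net ≈ 0.310 W

For a small grey body in a large enclosure: P_net = εσA(T_body⁴ − T_wall⁴).
A = 4πr² = 0.1064 m²; T_body⁴ − T_wall⁴ = 1.367×10⁷ − 1.360×10⁸ = -1.224×10⁸ K⁴.
|P_net| = 0.42·5.67×10⁻⁸·0.1064·1.224×10⁸.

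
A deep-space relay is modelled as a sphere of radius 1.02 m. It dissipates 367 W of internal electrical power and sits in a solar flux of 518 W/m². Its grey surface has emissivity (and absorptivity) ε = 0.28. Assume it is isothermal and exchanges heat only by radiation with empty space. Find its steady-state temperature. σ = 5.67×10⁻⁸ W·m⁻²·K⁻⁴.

T ≈ 252 K

At steady state, absorbed solar power + internal power = radiated power.
Absorbed: α·S·A_cross = 0.28·518·3.269 = 474.1 W (cross-section πr²).
Total input = 474.1 + 367 = 841.1 W.
Radiated: εσ·A_surf·T⁴ with A_surf = 4πr² = 13.07 m².
T⁴ = 841.1/(0.28·5.67×10⁻⁸·13.07) = 4.052×10⁹ K⁴.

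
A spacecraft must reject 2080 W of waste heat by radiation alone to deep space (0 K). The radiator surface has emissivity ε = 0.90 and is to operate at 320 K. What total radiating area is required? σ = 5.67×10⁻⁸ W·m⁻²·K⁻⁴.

P = εσA T⁴ ⇒ A = P/(εσT⁴).
T⁴ = 1.049×10¹⁰ K⁴.
A = 2080/(0.90 × 5.67×10⁻⁸ × 1.049×10¹⁰).

A ≈ 3.89 m²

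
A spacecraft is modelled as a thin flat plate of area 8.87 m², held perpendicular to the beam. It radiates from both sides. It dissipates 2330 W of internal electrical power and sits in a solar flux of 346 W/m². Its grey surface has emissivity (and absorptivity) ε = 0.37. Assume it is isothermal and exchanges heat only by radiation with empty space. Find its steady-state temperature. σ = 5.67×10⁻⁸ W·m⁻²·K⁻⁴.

T ≈ 311 K

At steady state, absorbed solar power + internal power = radiated power.
Absorbed: α·S·A_cross = 0.37·346·8.870 = 1136 W (cross-section A).
Total input = 1136 + 2330 = 3466 W.
Radiated: εσ·A_surf·T⁴ with A_surf = 2A = 17.74 m².
T⁴ = 3466/(0.37·5.67×10⁻⁸·17.74) = 9.312×10⁹ K⁴.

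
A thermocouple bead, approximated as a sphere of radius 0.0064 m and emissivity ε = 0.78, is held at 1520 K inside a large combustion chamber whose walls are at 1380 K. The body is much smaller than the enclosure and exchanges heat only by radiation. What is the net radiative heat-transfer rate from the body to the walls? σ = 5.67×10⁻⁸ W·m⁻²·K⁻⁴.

For a small grey body in a large enclosure: P_net = εσA(T_body⁴ − T_wall⁴).
A = 4πr² = 5.147×10⁻⁴ m²; T_body⁴ − T_wall⁴ = 5.338×10¹² − 3.627×10¹² = 1.711×10¹² K⁴.
|P_net| = 0.78·5.67×10⁻⁸·5.147×10⁻⁴·1.711×10¹².

P_net ≈ 39.0 W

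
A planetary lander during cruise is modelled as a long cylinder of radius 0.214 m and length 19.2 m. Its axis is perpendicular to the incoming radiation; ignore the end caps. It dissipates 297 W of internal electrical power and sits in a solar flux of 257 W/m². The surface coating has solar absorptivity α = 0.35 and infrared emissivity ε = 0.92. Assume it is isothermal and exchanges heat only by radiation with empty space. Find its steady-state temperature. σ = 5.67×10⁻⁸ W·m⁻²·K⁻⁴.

T ≈ 167 K

At steady state, absorbed solar power + internal power = radiated power.
Absorbed: α·S·A_cross = 0.35·257·8.218 = 739.2 W (cross-section 2rL).
Total input = 739.2 + 297 = 1036 W.
Radiated: εσ·A_surf·T⁴ with A_surf = 2πrL = 25.82 m².
T⁴ = 1036/(0.92·5.67×10⁻⁸·25.82) = 7.694×10⁸ K⁴.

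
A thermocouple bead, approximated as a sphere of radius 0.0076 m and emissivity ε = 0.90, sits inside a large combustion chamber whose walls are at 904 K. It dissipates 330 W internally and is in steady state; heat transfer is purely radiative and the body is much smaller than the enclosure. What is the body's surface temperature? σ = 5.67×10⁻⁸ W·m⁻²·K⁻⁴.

For a small grey body in a large enclosure, net radiated power = εσA(T⁴ − T_w⁴).
Steady state: P = εσA(T⁴ − T_w⁴) with A = 4πr² = 7.258×10⁻⁴ m².
T⁴ = P/(εσA) + T_w⁴ = 330/(0.90·5.67×10⁻⁸·7.258×10⁻⁴) + (904)⁴
    = 8.909×10¹² + 6.678×10¹¹ = 9.577×10¹² K⁴.

T ≈ 1760 K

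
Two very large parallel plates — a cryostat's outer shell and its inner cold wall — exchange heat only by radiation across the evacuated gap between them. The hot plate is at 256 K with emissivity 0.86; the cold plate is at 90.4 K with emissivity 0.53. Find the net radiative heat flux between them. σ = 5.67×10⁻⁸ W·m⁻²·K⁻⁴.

For two infinite grey parallel plates, q = σ(T₁⁴ − T₂⁴)/(1/ε₁ + 1/ε₂ − 1).
T₁⁴ − T₂⁴ = 4.295×10⁹ − 6.678×10⁷ = 4.228×10⁹ K⁴.
1/ε₁ + 1/ε₂ − 1 = 1.163 + 1.887 − 1 = 2.050.
q = 5.67×10⁻⁸ × 4.228×10⁹ / 2.050.

q ≈ 117 W/m²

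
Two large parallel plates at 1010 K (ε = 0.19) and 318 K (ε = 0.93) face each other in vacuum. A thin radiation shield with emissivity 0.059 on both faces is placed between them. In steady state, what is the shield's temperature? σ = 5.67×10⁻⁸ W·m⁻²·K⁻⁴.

T_s ≈ 828 K

In steady state the net flux on the hot side equals that on the cold side.
σ(T₁⁴−T_s⁴)/D₁ = σ(T_s⁴−T₂⁴)/D₂, with D₁ = 1/ε₁+1/ε_s−1 = 21.21, D₂ = 1/ε_s+1/ε₂−1 = 17.02.
Solve for T_s⁴: T_s⁴ = (D₂·T₁⁴ + D₁·T₂⁴)/(D₁+D₂) = 4.690×10¹¹ K⁴.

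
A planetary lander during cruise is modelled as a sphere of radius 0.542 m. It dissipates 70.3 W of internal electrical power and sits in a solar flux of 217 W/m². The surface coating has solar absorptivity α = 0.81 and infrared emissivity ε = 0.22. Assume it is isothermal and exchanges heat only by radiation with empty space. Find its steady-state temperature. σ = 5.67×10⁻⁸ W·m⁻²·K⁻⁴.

T ≈ 267 K

At steady state, absorbed solar power + internal power = radiated power.
Absorbed: α·S·A_cross = 0.81·217·0.9229 = 162.2 W (cross-section πr²).
Total input = 162.2 + 70.3 = 232.5 W.
Radiated: εσ·A_surf·T⁴ with A_surf = 4πr² = 3.692 m².
T⁴ = 232.5/(0.22·5.67×10⁻⁸·3.692) = 5.049×10⁹ K⁴.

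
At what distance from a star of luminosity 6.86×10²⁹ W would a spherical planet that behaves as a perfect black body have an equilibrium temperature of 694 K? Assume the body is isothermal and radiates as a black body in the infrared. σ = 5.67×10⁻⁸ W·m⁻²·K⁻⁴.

d ≈ 1.02×10¹² m

For an isothermal black-emitting sphere, (1−a)S·πr² = σ·4πr²·T⁴ ⇒ S = 4σT⁴/(1−a).
S = 4·5.67×10⁻⁸·(694)⁴/1.00 = 52610 W/m².
Flux falls as S = L/(4πd²), so d = √(L/(4πS)) = √(6.86×10²⁹/(4π·52610)).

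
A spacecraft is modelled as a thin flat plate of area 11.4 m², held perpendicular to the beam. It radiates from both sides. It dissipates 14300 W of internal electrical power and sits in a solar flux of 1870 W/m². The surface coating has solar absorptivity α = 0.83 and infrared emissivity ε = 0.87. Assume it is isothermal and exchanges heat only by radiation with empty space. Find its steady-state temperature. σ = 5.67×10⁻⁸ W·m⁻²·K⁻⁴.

T ≈ 411 K

At steady state, absorbed solar power + internal power = radiated power.
Absorbed: α·S·A_cross = 0.83·1870·11.40 = 17690 W (cross-section A).
Total input = 17690 + 14300 = 31990 W.
Radiated: εσ·A_surf·T⁴ with A_surf = 2A = 22.80 m².
T⁴ = 31990/(0.87·5.67×10⁻⁸·22.80) = 2.845×10¹⁰ K⁴.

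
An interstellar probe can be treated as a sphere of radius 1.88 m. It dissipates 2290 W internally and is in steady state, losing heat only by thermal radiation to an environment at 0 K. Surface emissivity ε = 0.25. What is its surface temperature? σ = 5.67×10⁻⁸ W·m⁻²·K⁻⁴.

T ≈ 246 K

Steady state: internal power = radiated power, P = εσA T⁴.
Radiating area A = 4πr² = 44.41 m².
T⁴ = P/(εσA) = 2290/(0.25·5.67×10⁻⁸·44.41) = 3.637×10⁹ K⁴.
T = (3.637×10⁹)^(1/4).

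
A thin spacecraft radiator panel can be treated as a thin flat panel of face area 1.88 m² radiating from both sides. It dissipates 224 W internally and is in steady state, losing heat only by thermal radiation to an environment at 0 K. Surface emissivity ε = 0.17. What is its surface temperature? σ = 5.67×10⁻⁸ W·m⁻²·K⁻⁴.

T ≈ 280 K

Steady state: internal power = radiated power, P = εσA T⁴.
Radiating area A = 2·1.88 = 3.760 m².
T⁴ = P/(εσA) = 224/(0.17·5.67×10⁻⁸·3.760) = 6.181×10⁹ K⁴.
T = (6.181×10⁹)^(1/4).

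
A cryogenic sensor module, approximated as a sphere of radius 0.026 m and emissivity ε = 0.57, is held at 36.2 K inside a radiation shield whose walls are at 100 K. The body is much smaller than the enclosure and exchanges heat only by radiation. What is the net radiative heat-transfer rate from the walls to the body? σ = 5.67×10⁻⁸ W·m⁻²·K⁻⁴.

P_net ≈ 0.0270 W

For a small grey body in a large enclosure: P_net = εσA(T_body⁴ − T_wall⁴).
A = 4πr² = 0.008495 m²; T_body⁴ − T_wall⁴ = 1.717×10⁶ − 1.000×10⁸ = -9.828×10⁷ K⁴.
|P_net| = 0.57·5.67×10⁻⁸·0.008495·9.828×10⁷.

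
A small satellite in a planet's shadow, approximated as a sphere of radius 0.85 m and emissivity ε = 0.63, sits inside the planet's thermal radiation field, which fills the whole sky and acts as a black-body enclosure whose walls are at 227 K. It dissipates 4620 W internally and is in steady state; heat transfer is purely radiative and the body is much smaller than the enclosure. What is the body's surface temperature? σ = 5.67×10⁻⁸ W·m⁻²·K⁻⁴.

For a small grey body in a large enclosure, net radiated power = εσA(T⁴ − T_w⁴).
Steady state: P = εσA(T⁴ − T_w⁴) with A = 4πr² = 9.079 m².
T⁴ = P/(εσA) + T_w⁴ = 4620/(0.63·5.67×10⁻⁸·9.079) + (227)⁴
    = 1.425×10¹⁰ + 2.655×10⁹ = 1.690×10¹⁰ K⁴.

T ≈ 361 K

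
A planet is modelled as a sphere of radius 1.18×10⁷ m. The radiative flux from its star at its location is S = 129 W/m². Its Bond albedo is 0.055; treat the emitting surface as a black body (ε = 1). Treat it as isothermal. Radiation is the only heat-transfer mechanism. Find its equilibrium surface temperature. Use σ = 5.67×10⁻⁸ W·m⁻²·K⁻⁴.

T ≈ 152 K

At equilibrium, absorbed power = emitted power.
Absorbing cross-section = πr² = 4.374×10¹⁴ m²; emitting surface = 4πr² = 1.750×10¹⁵ m² (ratio 4).
(1−a)S·A_cross = εσ·A_surf·T⁴  ⇒  T⁴ = (1−a)S/(4σ).
T⁴ = 0.945·129/(4·5.67×10⁻⁸) = 5.375×10⁸ K⁴.
T = (5.375×10⁸)^(1/4).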